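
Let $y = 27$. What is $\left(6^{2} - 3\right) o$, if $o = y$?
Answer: $891$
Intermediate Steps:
$o = 27$
$\left(6^{2} - 3\right) o = \left(6^{2} - 3\right) 27 = \left(36 + \left(-14 + 11\right)\right) 27 = \left(36 - 3\right) 27 = 33 \cdot 27 = 891$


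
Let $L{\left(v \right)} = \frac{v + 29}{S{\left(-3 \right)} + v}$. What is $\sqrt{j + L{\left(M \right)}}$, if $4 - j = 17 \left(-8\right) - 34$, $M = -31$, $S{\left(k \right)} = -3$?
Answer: $\frac{\sqrt{50303}}{17} \approx 13.193$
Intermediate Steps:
$j = 174$ ($j = 4 - \left(17 \left(-8\right) - 34\right) = 4 - \left(-136 - 34\right) = 4 - -170 = 4 + 170 = 174$)
$L{\left(v \right)} = \frac{29 + v}{-3 + v}$ ($L{\left(v \right)} = \frac{v + 29}{-3 + v} = \frac{29 + v}{-3 + v}$)
$\sqrt{j + L{\left(M \right)}} = \sqrt{174 + \frac{29 - 31}{-3 - 31}} = \sqrt{174 + \frac{1}{-34} \left(-2\right)} = \sqrt{174 - - \frac{1}{17}} = \sqrt{174 + \frac{1}{17}} = \sqrt{\frac{2959}{17}} = \frac{\sqrt{50303}}{17}$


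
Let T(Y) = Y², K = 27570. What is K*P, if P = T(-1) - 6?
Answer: -137850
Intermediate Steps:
P = -5 (P = (-1)² - 6 = 1 - 6 = -5)
K*P = 27570*(-5) = -137850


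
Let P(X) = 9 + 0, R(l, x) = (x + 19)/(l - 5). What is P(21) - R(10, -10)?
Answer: 36/5 ≈ 7.2000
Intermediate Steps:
R(l, x) = (19 + x)/(-5 + l)
P(X) = 9
P(21) - R(10, -10) = 9 - (19 - 10)/(-5 + 10) = 9 - 9/5 = 36/5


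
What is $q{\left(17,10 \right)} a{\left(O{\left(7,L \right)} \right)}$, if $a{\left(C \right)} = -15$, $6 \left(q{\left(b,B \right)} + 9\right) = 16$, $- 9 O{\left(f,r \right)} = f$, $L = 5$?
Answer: $95$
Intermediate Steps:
$O{\left(f,r \right)} = - \frac{f}{9}$
$q{\left(b,B \right)} = - \frac{19}{3}$ ($q{\left(b,B \right)} = -9 + \frac{1}{6} \cdot 16 = -9 + \frac{8}{3} = - \frac{19}{3}$)
$q{\left(17,10 \right)} a{\left(O{\left(7,L \right)} \right)} = \left(- \frac{19}{3}\right) \left(-15\right) = 95$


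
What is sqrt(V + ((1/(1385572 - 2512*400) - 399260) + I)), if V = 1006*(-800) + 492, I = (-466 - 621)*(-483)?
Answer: I*sqrt(2732797452739291)/63462 ≈ 823.74*I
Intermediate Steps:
I = 525021 (I = -1087*(-483) = 525021)
V = -804308 (V = -804800 + 492 = -804308)
sqrt(V + ((1/(1385572 - 2512*400) - 399260) + I)) = sqrt(-804308 + ((1/(1385572 - 2512*400) - 399260) + 525021)) = sqrt(-804308 + ((1/(1385572 - 1004800) - 399260) + 525021)) = sqrt(-804308 + ((1/380772 - 399260) + 525021)) = sqrt(-804308 + (-152027028719/380772 + 525021)) = sqrt(-804308 + 47886267493/380772) = sqrt(-258371698283/380772) = I*sqrt(2732797452739291)/63462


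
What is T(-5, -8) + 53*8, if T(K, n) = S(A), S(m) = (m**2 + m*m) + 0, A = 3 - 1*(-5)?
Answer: 552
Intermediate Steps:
A = 8 (A = 3 + 5 = 8)
S(m) = 2*m**2 (S(m) = (m**2 + m**2) + 0 = 2*m**2 + 0 = 2*m**2)
T(K, n) = 128 (T(K, n) = 2*8**2 = 2*64 = 128)
T(-5, -8) + 53*8 = 128 + 53*8 = 128 + 424 = 552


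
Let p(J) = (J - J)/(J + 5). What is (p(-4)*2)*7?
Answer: 0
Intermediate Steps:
p(J) = 0 (p(J) = 0/(5 + J) = 0)
(p(-4)*2)*7 = (0*2)*7 = 0*7 = 0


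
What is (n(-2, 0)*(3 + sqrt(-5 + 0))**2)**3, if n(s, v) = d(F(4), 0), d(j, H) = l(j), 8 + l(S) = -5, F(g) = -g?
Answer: 4604912 + 1740024*I*sqrt(5) ≈ 4.6049e+6 + 3.8908e+6*I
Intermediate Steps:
l(S) = -13 (l(S) = -8 - 5 = -13)
d(j, H) = -13
n(s, v) = -13
(n(-2, 0)*(3 + sqrt(-5 + 0))**2)**3 = (-13*(3 + sqrt(-5 + 0))**2)**3 = (-13*(3 + sqrt(-5))**2)**3 = (-13*(3 + I*sqrt(5))**2)**3 = -2197*(3 + I*sqrt(5))**6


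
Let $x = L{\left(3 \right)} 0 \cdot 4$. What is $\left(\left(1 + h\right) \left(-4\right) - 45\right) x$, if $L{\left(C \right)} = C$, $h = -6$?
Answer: $0$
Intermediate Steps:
$x = 0$ ($x = 3 \cdot 0 \cdot 4 = 0 \cdot 4 = 0$)
$\left(\left(1 + h\right) \left(-4\right) - 45\right) x = \left(\left(1 - 6\right) \left(-4\right) - 45\right) 0 = \left(\left(-5\right) \left(-4\right) - 45\right) 0 = \left(20 - 45\right) 0 = \left(-25\right) 0 = 0$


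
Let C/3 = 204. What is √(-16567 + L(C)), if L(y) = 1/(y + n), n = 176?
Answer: I*√2571794615/394 ≈ 128.71*I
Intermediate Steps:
C = 612 (C = 3*204 = 612)
L(y) = 1/(176 + y) (L(y) = 1/(y + 176) = 1/(176 + y))
√(-16567 + L(C)) = √(-16567 + 1/(176 + 612)) = √(-16567 + 1/788) = √(-13054795/788) = I*√2571794615/394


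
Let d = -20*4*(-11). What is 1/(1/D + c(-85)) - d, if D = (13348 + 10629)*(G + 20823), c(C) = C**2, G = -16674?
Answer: -632497383654307/718747139926 ≈ -880.00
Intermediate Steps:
D = 99480573 (D = (13348 + 10629)*(-16674 + 20823) = 23977*4149 = 99480573)
d = 880 (d = -80*(-11) = 880)
1/(1/D + c(-85)) - d = 1/(1/99480573 + (-85)**2) - 1*880 = 1/(1/99480573 + 7225) - 880 = 1/(718747139926/99480573) - 880 = 99480573/718747139926 - 880 = -632497383654307/718747139926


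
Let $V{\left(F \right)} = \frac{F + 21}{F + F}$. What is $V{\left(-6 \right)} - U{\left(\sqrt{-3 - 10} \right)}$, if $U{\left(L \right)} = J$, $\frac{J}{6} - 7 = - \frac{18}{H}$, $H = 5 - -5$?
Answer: $- \frac{649}{20} \approx -32.45$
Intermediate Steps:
$V{\left(F \right)} = \frac{21 + F}{2 F}$
$H = 10$ ($H = 5 + 5 = 10$)
$J = \frac{156}{5}$ ($J = 42 + 6 \left(- \frac{18}{10}\right) = 42 + 6 \left(\left(-18\right) \frac{1}{10}\right) = 42 + 6 \left(- \frac{9}{5}\right) = 42 - \frac{54}{5} = \frac{156}{5} \approx 31.2$)
$U{\left(L \right)} = \frac{156}{5}$
$V{\left(-6 \right)} - U{\left(\sqrt{-3 - 10} \right)} = \frac{21 - 6}{2 \left(-6\right)} - \frac{156}{5} = \frac{1}{2} \left(- \frac{1}{6}\right) 15 - \frac{156}{5} = - \frac{5}{4} - \frac{156}{5} = - \frac{649}{20}$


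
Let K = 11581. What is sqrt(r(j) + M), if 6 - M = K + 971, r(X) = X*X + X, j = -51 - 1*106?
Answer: sqrt(11946) ≈ 109.30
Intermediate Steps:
j = -157 (j = -51 - 106 = -157)
r(X) = X + X**2 (r(X) = X**2 + X = X + X**2)
M = -12546 (M = 6 - (11581 + 971) = 6 - 1*12552 = 6 - 12552 = -12546)
sqrt(r(j) + M) = sqrt(-157*(1 - 157) - 12546) = sqrt(-157*(-156) - 12546) = sqrt(24492 - 12546) = sqrt(11946)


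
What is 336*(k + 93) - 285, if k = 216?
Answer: 103539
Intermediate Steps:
336*(k + 93) - 285 = 336*(216 + 93) - 285 = 336*309 - 285 = 103824 - 285 = 103539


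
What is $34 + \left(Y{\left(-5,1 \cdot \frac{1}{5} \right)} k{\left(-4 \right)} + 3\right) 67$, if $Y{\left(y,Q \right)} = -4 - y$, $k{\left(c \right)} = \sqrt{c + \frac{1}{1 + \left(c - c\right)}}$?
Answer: $235 + 67 i \sqrt{3} \approx 235.0 + 116.05 i$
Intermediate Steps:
$k{\left(c \right)} = \sqrt{1 + c}$ ($k{\left(c \right)} = \sqrt{c + \frac{1}{1 + 0}} = \sqrt{c + 1^{-1}} = \sqrt{c + 1} = \sqrt{1 + c}$)
$34 + \left(Y{\left(-5,1 \cdot \frac{1}{5} \right)} k{\left(-4 \right)} + 3\right) 67 = 34 + \left(\left(-4 - -5\right) \sqrt{1 - 4} + 3\right) 67 = 34 + \left(\left(-4 + 5\right) \sqrt{-3} + 3\right) 67 = 34 + \left(1 i \sqrt{3} + 3\right) 67 = 34 + \left(i \sqrt{3} + 3\right) 67 = 34 + \left(3 + i \sqrt{3}\right) 67 = 34 + \left(201 + 67 i \sqrt{3}\right) = 235 + 67 i \sqrt{3}$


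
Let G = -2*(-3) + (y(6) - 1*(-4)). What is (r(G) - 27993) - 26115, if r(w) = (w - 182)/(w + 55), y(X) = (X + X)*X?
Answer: -7412896/137 ≈ -54109.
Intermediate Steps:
y(X) = 2*X² (y(X) = (2*X)*X = 2*X²)
G = 82 (G = -2*(-3) + (2*6² - 1*(-4)) = 6 + (2*36 + 4) = 6 + (72 + 4) = 6 + 76 = 82)
r(w) = (-182 + w)/(55 + w)
(r(G) - 27993) - 26115 = ((-182 + 82)/(55 + 82) - 27993) - 26115 = (-100/137 - 27993) - 26115 = -3835141/137 - 26115 = -7412896/137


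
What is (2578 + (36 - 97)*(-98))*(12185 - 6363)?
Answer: 49813032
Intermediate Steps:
(2578 + (36 - 97)*(-98))*(12185 - 6363) = (2578 - 61*(-98))*5822 = (2578 + 5978)*5822 = 8556*5822 = 49813032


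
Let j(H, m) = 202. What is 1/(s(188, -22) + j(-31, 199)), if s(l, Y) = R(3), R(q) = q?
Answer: 1/205 ≈ 0.0048781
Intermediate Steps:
s(l, Y) = 3
1/(s(188, -22) + j(-31, 199)) = 1/(3 + 202) = 1/205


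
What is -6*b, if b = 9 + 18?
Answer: -162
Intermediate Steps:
b = 27
-6*b = -6*27 = -162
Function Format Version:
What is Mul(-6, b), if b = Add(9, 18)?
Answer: -162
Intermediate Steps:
b = 27
Mul(-6, b) = Mul(-6, 27) = -162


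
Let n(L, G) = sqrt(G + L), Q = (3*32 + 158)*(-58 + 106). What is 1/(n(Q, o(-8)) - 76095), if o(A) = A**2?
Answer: -76095/5790436769 - 4*sqrt(766)/5790436769 ≈ -1.3161e-5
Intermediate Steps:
Q = 12192 (Q = (96 + 158)*48 = 254*48 = 12192)
1/(n(Q, o(-8)) - 76095) = 1/(sqrt((-8)**2 + 12192) - 76095) = 1/(sqrt(64 + 12192) - 76095) = 1/(sqrt(12256) - 76095) = 1/(4*sqrt(766) - 76095) = 1/(-76095 + 4*sqrt(766))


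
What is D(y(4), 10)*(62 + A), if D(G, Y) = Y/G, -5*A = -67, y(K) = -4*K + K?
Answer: -377/6 ≈ -62.833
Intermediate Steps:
y(K) = -3*K
A = 67/5 (A = -⅕*(-67) = 67/5 ≈ 13.400)
D(y(4), 10)*(62 + A) = (10/((-3*4)))*(62 + 67/5) = (10/(-12))*(377/5) = (10*(-1/12))*(377/5) = -⅚*377/5 = -377/6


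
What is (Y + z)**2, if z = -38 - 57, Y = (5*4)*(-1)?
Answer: 13225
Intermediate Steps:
Y = -20 (Y = 20*(-1) = -20)
z = -95
(Y + z)**2 = (-20 - 95)**2 = (-115)**2 = 13225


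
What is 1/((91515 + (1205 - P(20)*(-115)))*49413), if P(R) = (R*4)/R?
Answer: 1/4604303340 ≈ 2.1719e-10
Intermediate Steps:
P(R) = 4 (P(R) = (4*R)/R = 4)
1/((91515 + (1205 - P(20)*(-115)))*49413) = 1/((91515 + (1205 - 4*(-115)))*49413) = (1/49413)/(91515 + (1205 - 1*(-460))) = (1/49413)/(91515 + (1205 + 460)) = (1/49413)/(91515 + 1665) = (1/49413)/93180 = (1/93180)*(1/49413) = 1/4604303340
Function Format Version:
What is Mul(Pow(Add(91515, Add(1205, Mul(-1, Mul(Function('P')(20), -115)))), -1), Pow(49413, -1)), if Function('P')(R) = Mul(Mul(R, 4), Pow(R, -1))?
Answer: Rational(1, 4604303340) ≈ 2.1719e-10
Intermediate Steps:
Function('P')(R) = 4 (Function('P')(R) = Mul(Mul(4, R), Pow(R, -1)) = 4)
Mul(Pow(Add(91515, Add(1205, Mul(-1, Mul(Function('P')(20), -115)))), -1), Pow(49413, -1)) = Mul(Pow(Add(91515, Add(1205, Mul(-1, Mul(4, -115)))), -1), Pow(49413, -1)) = Mul(Pow(Add(91515, Add(1205, Mul(-1, -460))), -1), Rational(1, 49413)) = Mul(Pow(Add(91515, Add(1205, 460)), -1), Rational(1, 49413)) = Mul(Pow(Add(91515, 1665), -1), Rational(1, 49413)) = Mul(Pow(93180, -1), Rational(1, 49413)) = Mul(Rational(1, 93180), Rational(1, 49413)) = Rational(1, 4604303340)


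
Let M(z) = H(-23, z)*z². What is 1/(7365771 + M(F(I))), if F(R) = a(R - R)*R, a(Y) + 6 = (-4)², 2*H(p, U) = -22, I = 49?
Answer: 1/4724671 ≈ 2.1165e-7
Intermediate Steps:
H(p, U) = -11 (H(p, U) = (½)*(-22) = -11)
a(Y) = 10 (a(Y) = -6 + (-4)² = -6 + 16 = 10)
F(R) = 10*R
M(z) = -11*z²
1/(7365771 + M(F(I))) = 1/(7365771 - 11*(10*49)²) = 1/(7365771 - 11*490²) = 1/(7365771 - 11*240100) = 1/(7365771 - 2641100) = 1/4724671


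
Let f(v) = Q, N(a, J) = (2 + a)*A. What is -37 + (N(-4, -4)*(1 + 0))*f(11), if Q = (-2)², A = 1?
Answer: -45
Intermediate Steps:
N(a, J) = 2 + a (N(a, J) = (2 + a)*1 = 2 + a)
Q = 4
f(v) = 4
-37 + (N(-4, -4)*(1 + 0))*f(11) = -37 + ((2 - 4)*(1 + 0))*4 = -37 - 2*1*4 = -37 - 2*4 = -37 - 8 = -45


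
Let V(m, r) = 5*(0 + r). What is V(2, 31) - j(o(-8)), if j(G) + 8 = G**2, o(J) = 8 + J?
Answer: 163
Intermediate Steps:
V(m, r) = 5*r
j(G) = -8 + G**2
V(2, 31) - j(o(-8)) = 5*31 - (-8 + (8 - 8)**2) = 155 - (-8 + 0**2) = 155 - (-8 + 0) = 155 - 1*(-8) = 155 + 8 = 163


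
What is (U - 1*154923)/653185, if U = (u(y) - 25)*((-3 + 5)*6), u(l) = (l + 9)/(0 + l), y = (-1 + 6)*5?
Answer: -3880167/16329625 ≈ -0.23762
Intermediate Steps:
y = 25 (y = 5*5 = 25)
u(l) = (9 + l)/l
U = -7092/25 (U = ((9 + 25)/25 - 25)*((-3 + 5)*6) = ((1/25)*34 - 25)*(2*6) = (34/25 - 25)*12 = -591/25*12 = -7092/25 ≈ -283.68)
(U - 1*154923)/653185 = (-7092/25 - 1*154923)/653185 = (-7092/25 - 154923)*(1/653185) = -3880167/25*1/653185 = -3880167/16329625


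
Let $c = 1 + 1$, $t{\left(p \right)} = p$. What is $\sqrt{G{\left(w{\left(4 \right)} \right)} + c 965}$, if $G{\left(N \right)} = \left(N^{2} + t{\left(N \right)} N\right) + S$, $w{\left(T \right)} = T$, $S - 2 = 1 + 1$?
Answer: $\sqrt{1966} \approx 44.34$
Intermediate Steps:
$S = 4$ ($S = 2 + \left(1 + 1\right) = 2 + 2 = 4$)
$c = 2$
$G{\left(N \right)} = 4 + 2 N^{2}$ ($G{\left(N \right)} = \left(N^{2} + N N\right) + 4 = \left(N^{2} + N^{2}\right) + 4 = 2 N^{2} + 4 = 4 + 2 N^{2}$)
$\sqrt{G{\left(w{\left(4 \right)} \right)} + c 965} = \sqrt{\left(4 + 2 \cdot 4^{2}\right) + 2 \cdot 965} = \sqrt{\left(4 + 2 \cdot 16\right) + 1930} = \sqrt{\left(4 + 32\right) + 1930} = \sqrt{36 + 1930} = \sqrt{1966}$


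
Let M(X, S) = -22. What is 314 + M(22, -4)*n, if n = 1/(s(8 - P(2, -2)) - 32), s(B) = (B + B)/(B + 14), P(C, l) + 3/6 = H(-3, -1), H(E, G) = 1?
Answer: 211795/673 ≈ 314.70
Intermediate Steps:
P(C, l) = 1/2 (P(C, l) = -1/2 + 1 = 1/2)
s(B) = 2*B/(14 + B) (s(B) = (2*B)/(14 + B) = 2*B/(14 + B))
n = -43/1346 (n = 1/(2*(8 - 1*1/2)/(14 + (8 - 1*1/2)) - 32) = 1/(2*(8 - 1/2)/(14 + (8 - 1/2)) - 32) = 1/(2*(15/2)/(14 + 15/2) - 32) = 1/(2*(15/2)/(43/2) - 32) = 1/(2*(15/2)*(2/43) - 32) = 1/(30/43 - 32) = 1/(-1346/43) = -43/1346 ≈ -0.031946)
314 + M(22, -4)*n = 314 - 22*(-43/1346) = 314 + 473/673 = 211795/673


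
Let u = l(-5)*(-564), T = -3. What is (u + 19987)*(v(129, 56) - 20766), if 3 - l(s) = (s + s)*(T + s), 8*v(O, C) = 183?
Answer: -10523402175/8 ≈ -1.3154e+9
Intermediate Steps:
v(O, C) = 183/8 (v(O, C) = (⅛)*183 = 183/8)
l(s) = 3 - 2*s*(-3 + s) (l(s) = 3 - (s + s)*(-3 + s) = 3 - 2*s*(-3 + s))
u = 43428 (u = (3 - 2*(-5)² + 6*(-5))*(-564) = (3 - 2*25 - 30)*(-564) = (3 - 50 - 30)*(-564) = -77*(-564) = 43428)
(u + 19987)*(v(129, 56) - 20766) = (43428 + 19987)*(183/8 - 20766) = 63415*(-165945/8) = -10523402175/8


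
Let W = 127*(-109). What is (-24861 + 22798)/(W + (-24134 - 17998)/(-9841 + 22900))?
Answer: 8980239/60272623 ≈ 0.14899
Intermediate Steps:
W = -13843
(-24861 + 22798)/(W + (-24134 - 17998)/(-9841 + 22900)) = (-24861 + 22798)/(-13843 + (-24134 - 17998)/(-9841 + 22900)) = -2063/(-13843 - 42132/13059) = -2063/(-13843 - 42132*1/13059) = -2063/(-13843 - 14044/4353) = -2063/(-60272623/4353) = -2063*(-4353/60272623) = 8980239/60272623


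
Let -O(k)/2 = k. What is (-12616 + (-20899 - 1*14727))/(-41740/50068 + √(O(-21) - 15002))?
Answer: 1260224752918/468794242533 + 30233317167752*I*√935/2343971212665 ≈ 2.6882 + 394.4*I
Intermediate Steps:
O(k) = -2*k
(-12616 + (-20899 - 1*14727))/(-41740/50068 + √(O(-21) - 15002)) = (-12616 + (-20899 - 1*14727))/(-41740/50068 + √(-2*(-21) - 15002)) = (-12616 + (-20899 - 14727))/(-41740*1/50068 + √(42 - 15002)) = (-12616 - 35626)/(-10435/12517 + √(-14960)) = -48242/(-10435/12517 + 4*I*√935)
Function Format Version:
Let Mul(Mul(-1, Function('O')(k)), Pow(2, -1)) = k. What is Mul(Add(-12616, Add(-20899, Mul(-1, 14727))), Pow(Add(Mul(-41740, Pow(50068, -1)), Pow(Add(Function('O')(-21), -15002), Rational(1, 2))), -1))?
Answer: Add(Rational(1260224752918, 468794242533), Mul(Rational(30233317167752, 2343971212665), I, Pow(935, Rational(1, 2)))) ≈ Add(2.6882, Mul(394.40, I))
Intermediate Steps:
Function('O')(k) = Mul(-2, k)
Mul(Add(-12616, Add(-20899, Mul(-1, 14727))), Pow(Add(Mul(-41740, Pow(50068, -1)), Pow(Add(Function('O')(-21), -15002), Rational(1, 2))), -1)) = Mul(Add(-12616, Add(-20899, Mul(-1, 14727))), Pow(Add(Mul(-41740, Pow(50068, -1)), Pow(Add(Mul(-2, -21), -15002), Rational(1, 2))), -1)) = Mul(Add(-12616, Add(-20899, -14727)), Pow(Add(Mul(-41740, Rational(1, 50068)), Pow(Add(42, -15002), Rational(1, 2))), -1)) = Mul(Add(-12616, -35626), Pow(Add(Rational(-10435, 12517), Pow(-14960, Rational(1, 2))), -1)) = Mul(-48242, Pow(Add(Rational(-10435, 12517), Mul(4, I, Pow(935, Rational(1, 2)))), -1))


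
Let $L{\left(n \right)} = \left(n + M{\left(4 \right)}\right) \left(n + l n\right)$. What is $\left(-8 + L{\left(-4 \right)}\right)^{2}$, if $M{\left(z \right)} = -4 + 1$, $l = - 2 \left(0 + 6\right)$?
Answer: $99856$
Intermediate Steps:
$l = -12$ ($l = \left(-2\right) 6 = -12$)
$M{\left(z \right)} = -3$
$L{\left(n \right)} = - 11 n \left(-3 + n\right)$ ($L{\left(n \right)} = \left(n - 3\right) \left(n - 12 n\right) = \left(-3 + n\right) \left(- 11 n\right) = - 11 n \left(-3 + n\right)$)
$\left(-8 + L{\left(-4 \right)}\right)^{2} = \left(-8 + 11 \left(-4\right) \left(3 - -4\right)\right)^{2} = \left(-8 + 11 \left(-4\right) \left(3 + 4\right)\right)^{2} = \left(-8 + 11 \left(-4\right) 7\right)^{2} = \left(-8 - 308\right)^{2} = \left(-316\right)^{2} = 99856$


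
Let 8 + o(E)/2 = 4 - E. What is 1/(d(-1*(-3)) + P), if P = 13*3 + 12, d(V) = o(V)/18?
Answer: 9/452 ≈ 0.019911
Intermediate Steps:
o(E) = -8 - 2*E (o(E) = -16 + 2*(4 - E) = -16 + (8 - 2*E) = -8 - 2*E)
d(V) = -4/9 - V/9 (d(V) = (-8 - 2*V)/18 = (-8 - 2*V)*(1/18) = -4/9 - V/9)
P = 51 (P = 39 + 12 = 51)
1/(d(-1*(-3)) + P) = 1/((-4/9 - (-1)*(-3)/9) + 51) = 1/((-4/9 - ⅑*3) + 51) = 1/((-4/9 - ⅓) + 51) = 1/(-7/9 + 51) = 1/(452/9) = 9/452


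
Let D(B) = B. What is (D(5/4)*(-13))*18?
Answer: -585/2 ≈ -292.50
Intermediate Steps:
(D(5/4)*(-13))*18 = ((5/4)*(-13))*18 = -65/4*18 = -585/2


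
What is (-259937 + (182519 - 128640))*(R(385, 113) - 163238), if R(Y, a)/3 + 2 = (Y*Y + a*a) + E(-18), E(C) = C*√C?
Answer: -65884572804 + 33381396*I*√2 ≈ -6.5885e+10 + 4.7208e+7*I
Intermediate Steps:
E(C) = C^(3/2)
R(Y, a) = -6 + 3*Y² + 3*a² - 162*I*√2 (R(Y, a) = -6 + 3*((Y*Y + a*a) + (-18)^(3/2)) = -6 + 3*((Y² + a²) - 54*I*√2) = -6 + 3*(Y² + a² - 54*I*√2) = -6 + (3*Y² + 3*a² - 162*I*√2) = -6 + 3*Y² + 3*a² - 162*I*√2)
(-259937 + (182519 - 128640))*(R(385, 113) - 163238) = (-259937 + (182519 - 128640))*((-6 + 3*385² + 3*113² - 162*I*√2) - 163238) = (-259937 + 53879)*((-6 + 3*148225 + 3*12769 - 162*I*√2) - 163238) = -206058*((-6 + 444675 + 38307 - 162*I*√2) - 163238) = -206058*((482976 - 162*I*√2) - 163238) = -206058*(319738 - 162*I*√2) = -65884572804 + 33381396*I*√2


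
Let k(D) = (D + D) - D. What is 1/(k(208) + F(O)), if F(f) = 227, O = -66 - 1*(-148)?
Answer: 1/435 ≈ 0.0022989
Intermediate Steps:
k(D) = D (k(D) = 2*D - D = D)
O = 82 (O = -66 + 148 = 82)
1/(k(208) + F(O)) = 1/(208 + 227) = 1/435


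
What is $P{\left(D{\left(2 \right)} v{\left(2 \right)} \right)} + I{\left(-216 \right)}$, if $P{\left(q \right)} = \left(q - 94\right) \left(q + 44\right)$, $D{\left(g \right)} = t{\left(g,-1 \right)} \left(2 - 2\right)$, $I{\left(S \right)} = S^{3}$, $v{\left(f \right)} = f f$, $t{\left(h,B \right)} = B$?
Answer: $-10081832$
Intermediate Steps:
$v{\left(f \right)} = f^{2}$
$D{\left(g \right)} = 0$ ($D{\left(g \right)} = - (2 - 2) = \left(-1\right) 0 = 0$)
$P{\left(q \right)} = \left(-94 + q\right) \left(44 + q\right)$
$P{\left(D{\left(2 \right)} v{\left(2 \right)} \right)} + I{\left(-216 \right)} = \left(-4136 + \left(0 \cdot 2^{2}\right)^{2} - 50 \cdot 0 \cdot 2^{2}\right) + \left(-216\right)^{3} = \left(-4136 + \left(0 \cdot 4\right)^{2} - 50 \cdot 0 \cdot 4\right) - 10077696 = \left(-4136 + 0^{2} - 0\right) - 10077696 = \left(-4136 + 0 + 0\right) - 10077696 = -4136 - 10077696 = -10081832$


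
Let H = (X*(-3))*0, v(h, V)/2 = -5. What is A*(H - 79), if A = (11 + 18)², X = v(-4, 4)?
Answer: -66439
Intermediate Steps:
v(h, V) = -10 (v(h, V) = 2*(-5) = -10)
X = -10
H = 0 (H = -10*(-3)*0 = 30*0 = 0)
A = 841 (A = 29² = 841)
A*(H - 79) = 841*(0 - 79) = 841*(-79) = -66439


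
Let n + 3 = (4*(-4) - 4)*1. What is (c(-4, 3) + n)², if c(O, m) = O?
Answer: 729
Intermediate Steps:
n = -23 (n = -3 + (4*(-4) - 4)*1 = -3 + (-16 - 4)*1 = -3 - 20*1 = -3 - 20 = -23)
(c(-4, 3) + n)² = (-4 - 23)² = (-27)² = 729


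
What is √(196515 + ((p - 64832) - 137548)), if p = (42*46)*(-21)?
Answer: I*√46437 ≈ 215.49*I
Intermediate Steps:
p = -40572 (p = 1932*(-21) = -40572)
√(196515 + ((p - 64832) - 137548)) = √(196515 + ((-40572 - 64832) - 137548)) = √(196515 + (-105404 - 137548)) = √(196515 - 242952) = √(-46437) = I*√46437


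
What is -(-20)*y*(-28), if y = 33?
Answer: -18480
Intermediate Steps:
-(-20)*y*(-28) = -(-20)*33*(-28) = -20*(-33)*(-28) = 660*(-28) = -18480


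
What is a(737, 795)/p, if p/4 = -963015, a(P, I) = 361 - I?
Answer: 7/62130 ≈ 0.00011267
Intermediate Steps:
p = -3852060 (p = 4*(-963015) = -3852060)
a(737, 795)/p = (361 - 1*795)/(-3852060) = (361 - 795)*(-1/3852060) = -434*(-1/3852060) = 7/62130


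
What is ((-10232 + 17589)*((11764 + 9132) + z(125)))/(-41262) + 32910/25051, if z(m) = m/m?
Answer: -296151037943/79511874 ≈ -3724.6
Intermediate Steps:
z(m) = 1
((-10232 + 17589)*((11764 + 9132) + z(125)))/(-41262) + 32910/25051 = ((-10232 + 17589)*((11764 + 9132) + 1))/(-41262) + 32910/25051 = (7357*(20896 + 1))*(-1/41262) + 32910*(1/25051) = (7357*20897)*(-1/41262) + 32910/25051 = 153739229*(-1/41262) + 32910/25051 = -153739229/41262 + 32910/25051 = -296151037943/79511874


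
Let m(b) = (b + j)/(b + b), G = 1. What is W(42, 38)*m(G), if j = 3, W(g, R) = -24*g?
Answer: -2016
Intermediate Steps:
m(b) = (3 + b)/(2*b) (m(b) = (b + 3)/(b + b) = (3 + b)/((2*b)) = (3 + b)*(1/(2*b)) = (3 + b)/(2*b))
W(42, 38)*m(G) = (-24*42)*((½)*(3 + 1)/1) = -504*4 = -1008*2 = -2016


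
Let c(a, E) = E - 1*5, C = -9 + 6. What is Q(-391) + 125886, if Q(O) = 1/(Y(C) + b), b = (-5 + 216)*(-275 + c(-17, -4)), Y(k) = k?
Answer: 7543970321/59927 ≈ 1.2589e+5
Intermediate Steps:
C = -3
c(a, E) = -5 + E (c(a, E) = E - 5 = -5 + E)
b = -59924 (b = (-5 + 216)*(-275 + (-5 - 4)) = 211*(-275 - 9) = 211*(-284) = -59924)
Q(O) = -1/59927 (Q(O) = 1/(-3 - 59924) = 1/(-59927) = -1/59927)
Q(-391) + 125886 = -1/59927 + 125886 = 7543970321/59927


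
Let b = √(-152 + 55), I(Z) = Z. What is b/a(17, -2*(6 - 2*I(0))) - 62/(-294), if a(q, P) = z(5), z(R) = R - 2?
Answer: 31/147 + I*√97/3 ≈ 0.21088 + 3.283*I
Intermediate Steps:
z(R) = -2 + R
a(q, P) = 3 (a(q, P) = -2 + 5 = 3)
b = I*√97 (b = √(-97) = I*√97 ≈ 9.8489*I)
b/a(17, -2*(6 - 2*I(0))) - 62/(-294) = (I*√97)/3 - 62/(-294) = (I*√97)*(⅓) - 62*(-1/294) = I*√97/3 + 31/147 = 31/147 + I*√97/3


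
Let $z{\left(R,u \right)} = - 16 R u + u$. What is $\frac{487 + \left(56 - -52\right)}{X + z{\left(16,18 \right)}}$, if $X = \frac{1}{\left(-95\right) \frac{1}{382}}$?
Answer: $- \frac{56525}{436432} \approx -0.12952$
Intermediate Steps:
$X = - \frac{382}{95}$ ($X = \frac{1}{\left(-95\right) \frac{1}{382}} = \frac{1}{- \frac{95}{382}} = - \frac{382}{95} \approx -4.021$)
$z{\left(R,u \right)} = u - 16 R u$ ($z{\left(R,u \right)} = - 16 R u + u = u - 16 R u$)
$\frac{487 + \left(56 - -52\right)}{X + z{\left(16,18 \right)}} = \frac{487 + \left(56 - -52\right)}{- \frac{382}{95} + 18 \left(1 - 256\right)} = \frac{487 + \left(56 + 52\right)}{- \frac{382}{95} + 18 \left(1 - 256\right)} = \frac{487 + 108}{- \frac{382}{95} + 18 \left(-255\right)} = \frac{595}{- \frac{382}{95} - 4590} = \frac{595}{- \frac{436432}{95}} = 595 \left(- \frac{95}{436432}\right) = - \frac{56525}{436432}$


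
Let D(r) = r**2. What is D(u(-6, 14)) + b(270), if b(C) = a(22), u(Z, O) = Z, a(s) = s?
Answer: 58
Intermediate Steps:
b(C) = 22
D(u(-6, 14)) + b(270) = (-6)**2 + 22 = 36 + 22 = 58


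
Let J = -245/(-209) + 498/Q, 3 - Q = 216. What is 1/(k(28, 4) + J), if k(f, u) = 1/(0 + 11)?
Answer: -1349/1450 ≈ -0.93034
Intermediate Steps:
Q = -213 (Q = 3 - 1*216 = 3 - 216 = -213)
k(f, u) = 1/11
J = -17299/14839 (J = -245/(-209) + 498/(-213) = -245*(-1/209) + 498*(-1/213) = 245/209 - 166/71 = -17299/14839 ≈ -1.1658)
1/(k(28, 4) + J) = 1/(1/11 - 17299/14839) = 1/(-1450/1349) = -1349/1450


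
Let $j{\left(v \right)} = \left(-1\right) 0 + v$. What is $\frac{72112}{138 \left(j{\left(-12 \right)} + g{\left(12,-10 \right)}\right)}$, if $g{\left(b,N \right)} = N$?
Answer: $- \frac{18028}{759} \approx -23.752$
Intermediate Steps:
$j{\left(v \right)} = v$ ($j{\left(v \right)} = 0 + v = v$)
$\frac{72112}{138 \left(j{\left(-12 \right)} + g{\left(12,-10 \right)}\right)} = \frac{72112}{138 \left(-12 - 10\right)} = \frac{72112}{138 \left(-22\right)} = \frac{72112}{-3036} = 72112 \left(- \frac{1}{3036}\right) = - \frac{18028}{759}$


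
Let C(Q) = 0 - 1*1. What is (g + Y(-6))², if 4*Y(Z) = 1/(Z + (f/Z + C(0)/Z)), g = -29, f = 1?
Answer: 485809/576 ≈ 843.42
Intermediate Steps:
C(Q) = -1 (C(Q) = 0 - 1 = -1)
Y(Z) = 1/(4*Z) (Y(Z) = 1/(4*(Z + (1/Z - 1/Z))) = 1/(4*(Z + 0)) = 1/(4*Z))
(g + Y(-6))² = (-29 + (¼)/(-6))² = (-29 + (¼)*(-⅙))² = (-29 - 1/24)² = (-697/24)² = 485809/576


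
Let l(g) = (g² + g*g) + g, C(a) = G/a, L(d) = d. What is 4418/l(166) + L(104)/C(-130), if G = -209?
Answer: 374140961/5776551 ≈ 64.769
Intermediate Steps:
C(a) = -209/a
l(g) = g + 2*g² (l(g) = (g² + g²) + g = 2*g² + g = g + 2*g²)
4418/l(166) + L(104)/C(-130) = 4418/((166*(1 + 2*166))) + 104/((-209/(-130))) = 4418/((166*(1 + 332))) + 104/((-209*(-1/130))) = 4418/((166*333)) + 104/(209/130) = 4418/55278 + 104*(130/209) = 4418*(1/55278) + 13520/209 = 2209/27639 + 13520/209 = 374140961/5776551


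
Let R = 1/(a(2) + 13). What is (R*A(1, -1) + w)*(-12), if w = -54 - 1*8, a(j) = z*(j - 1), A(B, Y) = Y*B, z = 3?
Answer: 2979/4 ≈ 744.75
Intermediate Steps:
A(B, Y) = B*Y
a(j) = -3 + 3*j (a(j) = 3*(j - 1) = 3*(-1 + j) = -3 + 3*j)
R = 1/16 (R = 1/((-3 + 3*2) + 13) = 1/((-3 + 6) + 13) = 1/(3 + 13) = 1/16 ≈ 0.062500)
w = -62 (w = -54 - 8 = -62)
(R*A(1, -1) + w)*(-12) = ((1*(-1))/16 - 62)*(-12) = ((1/16)*(-1) - 62)*(-12) = (-1/16 - 62)*(-12) = -993/16*(-12) = 2979/4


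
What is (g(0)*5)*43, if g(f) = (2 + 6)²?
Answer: 13760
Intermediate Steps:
g(f) = 64 (g(f) = 8² = 64)
(g(0)*5)*43 = (64*5)*43 = 320*43 = 13760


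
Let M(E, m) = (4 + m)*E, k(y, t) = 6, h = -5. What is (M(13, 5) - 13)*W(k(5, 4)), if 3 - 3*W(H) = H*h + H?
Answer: 936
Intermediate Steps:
W(H) = 1 + 4*H/3 (W(H) = 1 - (H*(-5) + H)/3 = 1 - (-5*H + H)/3 = 1 - (-4)*H/3 = 1 + 4*H/3)
M(E, m) = E*(4 + m)
(M(13, 5) - 13)*W(k(5, 4)) = (13*(4 + 5) - 13)*(1 + (4/3)*6) = (13*9 - 13)*(1 + 8) = (117 - 13)*9 = 104*9 = 936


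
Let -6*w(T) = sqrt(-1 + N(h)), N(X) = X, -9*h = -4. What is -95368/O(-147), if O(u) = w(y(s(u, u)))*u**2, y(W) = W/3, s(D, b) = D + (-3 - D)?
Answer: -27248*I*sqrt(5)/1715 ≈ -35.527*I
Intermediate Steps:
h = 4/9 (h = -1/9*(-4) = 4/9 ≈ 0.44444)
s(D, b) = -3
y(W) = W/3 (y(W) = W*(1/3) = W/3)
w(T) = -I*sqrt(5)/18 (w(T) = -sqrt(-1 + 4/9)/6 = -I*sqrt(5)/18)
O(u) = -I*sqrt(5)*u**2/18 (O(u) = (-I*sqrt(5)/18)*u**2 = -I*sqrt(5)*u**2/18)
-95368/O(-147) = -95368*2*I*sqrt(5)/12005 = -27248*I*sqrt(5)/1715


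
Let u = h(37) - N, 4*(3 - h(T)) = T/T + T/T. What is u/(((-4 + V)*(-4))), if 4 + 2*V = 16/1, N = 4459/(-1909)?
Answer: -18463/30544 ≈ -0.60447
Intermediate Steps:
N = -4459/1909 (N = 4459*(-1/1909) = -4459/1909 ≈ -2.3358)
h(T) = 5/2 (h(T) = 3 - (T/T + T/T)/4 = 3 - (1 + 1)/4 = 3 - ¼*2 = 3 - ½ = 5/2)
V = 6 (V = -2 + (16/1)/2 = -2 + (16*1)/2 = -2 + (½)*16 = -2 + 8 = 6)
u = 18463/3818 (u = 5/2 - 1*(-4459/1909) = 5/2 + 4459/1909 = 18463/3818 ≈ 4.8358)
u/(((-4 + V)*(-4))) = 18463/(3818*(((-4 + 6)*(-4)))) = 18463/(3818*((2*(-4)))) = (18463/3818)/(-8) = (18463/3818)*(-⅛) = -18463/30544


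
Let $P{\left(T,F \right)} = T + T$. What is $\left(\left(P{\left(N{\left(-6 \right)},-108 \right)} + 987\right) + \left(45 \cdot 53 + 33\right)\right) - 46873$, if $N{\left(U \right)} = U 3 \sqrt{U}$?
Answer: $-43468 - 36 i \sqrt{6} \approx -43468.0 - 88.182 i$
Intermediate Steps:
$N{\left(U \right)} = 3 U^{\frac{3}{2}}$ ($N{\left(U \right)} = 3 U \sqrt{U} = 3 U^{\frac{3}{2}}$)
$P{\left(T,F \right)} = 2 T$
$\left(\left(P{\left(N{\left(-6 \right)},-108 \right)} + 987\right) + \left(45 \cdot 53 + 33\right)\right) - 46873 = \left(\left(2 \cdot 3 \left(-6\right)^{\frac{3}{2}} + 987\right) + \left(45 \cdot 53 + 33\right)\right) - 46873 = \left(\left(2 \cdot 3 \left(- 6 i \sqrt{6}\right) + 987\right) + \left(2385 + 33\right)\right) - 46873 = \left(\left(2 \left(- 18 i \sqrt{6}\right) + 987\right) + 2418\right) - 46873 = \left(\left(- 36 i \sqrt{6} + 987\right) + 2418\right) - 46873 = \left(\left(987 - 36 i \sqrt{6}\right) + 2418\right) - 46873 = \left(3405 - 36 i \sqrt{6}\right) - 46873 = -43468 - 36 i \sqrt{6}$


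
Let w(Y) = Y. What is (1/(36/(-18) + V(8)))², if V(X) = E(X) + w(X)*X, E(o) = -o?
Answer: 1/2916 ≈ 0.00034294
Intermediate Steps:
V(X) = X² - X (V(X) = -X + X*X = -X + X² = X² - X)
(1/(36/(-18) + V(8)))² = (1/(36/(-18) + 8*(-1 + 8)))² = (1/(36*(-1/18) + 8*7))² = (1/(-2 + 56))² = (1/54)² = 1/2916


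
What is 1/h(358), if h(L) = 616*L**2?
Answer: 1/78949024 ≈ 1.2666e-8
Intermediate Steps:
1/h(358) = 1/(616*358**2) = 1/(616*128164) = 1/78949024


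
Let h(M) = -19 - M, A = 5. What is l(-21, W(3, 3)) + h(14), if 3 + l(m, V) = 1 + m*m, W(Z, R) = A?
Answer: 406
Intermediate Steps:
W(Z, R) = 5
l(m, V) = -2 + m² (l(m, V) = -3 + (1 + m*m) = -3 + (1 + m²) = -2 + m²)
l(-21, W(3, 3)) + h(14) = (-2 + (-21)²) + (-19 - 1*14) = (-2 + 441) + (-19 - 14) = 439 - 33 = 406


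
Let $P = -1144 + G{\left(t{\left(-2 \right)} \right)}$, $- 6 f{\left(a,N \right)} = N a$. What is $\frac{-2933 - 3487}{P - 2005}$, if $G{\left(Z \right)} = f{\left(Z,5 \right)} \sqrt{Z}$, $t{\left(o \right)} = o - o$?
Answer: $\frac{6420}{3149} \approx 2.0387$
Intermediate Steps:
$t{\left(o \right)} = 0$
$f{\left(a,N \right)} = - \frac{N a}{6}$
$G{\left(Z \right)} = - \frac{5 Z^{\frac{3}{2}}}{6}$ ($G{\left(Z \right)} = \left(- \frac{1}{6}\right) 5 Z \sqrt{Z} = - \frac{5 Z}{6} \sqrt{Z} = - \frac{5 Z^{\frac{3}{2}}}{6}$)
$P = -1144$ ($P = -1144 - \frac{5 \cdot 0^{\frac{3}{2}}}{6} = -1144 - 0 = -1144 + 0 = -1144$)
$\frac{-2933 - 3487}{P - 2005} = \frac{-2933 - 3487}{-1144 - 2005} = - \frac{6420}{-3149} = \left(-6420\right) \left(- \frac{1}{3149}\right) = \frac{6420}{3149}$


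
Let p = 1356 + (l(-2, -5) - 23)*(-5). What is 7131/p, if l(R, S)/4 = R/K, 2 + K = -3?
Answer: 7131/1463 ≈ 4.8742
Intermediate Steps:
K = -5 (K = -2 - 3 = -5)
l(R, S) = -4*R/5 (l(R, S) = 4*(R/(-5)) = 4*(R*(-1/5)) = 4*(-R/5) = -4*R/5)
p = 1463 (p = 1356 + (-4/5*(-2) - 23)*(-5) = 1356 + (8/5 - 23)*(-5) = 1356 - 107/5*(-5) = 1356 + 107 = 1463)
7131/p = 7131/1463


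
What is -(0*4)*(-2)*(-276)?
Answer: 0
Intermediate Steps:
-(0*4)*(-2)*(-276) = -0*(-2)*(-276) = -0*(-276) = -1*0 = 0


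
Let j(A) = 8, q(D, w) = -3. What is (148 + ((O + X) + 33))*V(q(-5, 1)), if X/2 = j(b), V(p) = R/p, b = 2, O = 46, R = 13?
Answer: -1053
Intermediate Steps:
V(p) = 13/p
X = 16 (X = 2*8 = 16)
(148 + ((O + X) + 33))*V(q(-5, 1)) = (148 + ((46 + 16) + 33))*(13/(-3)) = (148 + (62 + 33))*(13*(-⅓)) = (148 + 95)*(-13/3) = 243*(-13/3) = -1053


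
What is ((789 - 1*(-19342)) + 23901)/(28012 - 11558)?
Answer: 22016/8227 ≈ 2.6761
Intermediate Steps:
((789 - 1*(-19342)) + 23901)/(28012 - 11558) = ((789 + 19342) + 23901)/16454 = (20131 + 23901)*(1/16454) = 44032*(1/16454) = 22016/8227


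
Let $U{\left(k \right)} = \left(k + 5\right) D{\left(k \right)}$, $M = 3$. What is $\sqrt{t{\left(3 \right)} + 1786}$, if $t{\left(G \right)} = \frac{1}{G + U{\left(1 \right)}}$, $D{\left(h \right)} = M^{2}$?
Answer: $\frac{\sqrt{5802771}}{57} \approx 42.261$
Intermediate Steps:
$D{\left(h \right)} = 9$ ($D{\left(h \right)} = 3^{2} = 9$)
$U{\left(k \right)} = 45 + 9 k$ ($U{\left(k \right)} = \left(k + 5\right) 9 = \left(5 + k\right) 9 = 45 + 9 k$)
$t{\left(G \right)} = \frac{1}{54 + G}$ ($t{\left(G \right)} = \frac{1}{G + \left(45 + 9 \cdot 1\right)} = \frac{1}{G + \left(45 + 9\right)} = \frac{1}{G + 54} = \frac{1}{54 + G}$)
$\sqrt{t{\left(3 \right)} + 1786} = \sqrt{\frac{1}{54 + 3} + 1786} = \sqrt{\frac{1}{57} + 1786} = \sqrt{\frac{101803}{57}} = \frac{\sqrt{5802771}}{57}$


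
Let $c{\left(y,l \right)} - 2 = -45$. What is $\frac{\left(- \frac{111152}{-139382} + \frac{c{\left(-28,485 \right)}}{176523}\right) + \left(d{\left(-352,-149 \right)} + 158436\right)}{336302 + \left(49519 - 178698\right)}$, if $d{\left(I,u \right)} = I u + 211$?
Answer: $\frac{2596914090485870}{2548040483271339} \approx 1.0192$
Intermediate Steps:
$d{\left(I,u \right)} = 211 + I u$
$c{\left(y,l \right)} = -43$ ($c{\left(y,l \right)} = 2 - 45 = -43$)
$\frac{\left(- \frac{111152}{-139382} + \frac{c{\left(-28,485 \right)}}{176523}\right) + \left(d{\left(-352,-149 \right)} + 158436\right)}{336302 + \left(49519 - 178698\right)} = \frac{\left(- \frac{111152}{-139382} - \frac{43}{176523}\right) + \left(\left(211 - -52448\right) + 158436\right)}{336302 + \left(49519 - 178698\right)} = \frac{\left(\left(-111152\right) \left(- \frac{1}{139382}\right) - \frac{43}{176523}\right) + \left(\left(211 + 52448\right) + 158436\right)}{336302 + \left(49519 - 178698\right)} = \frac{\left(\frac{55576}{69691} - \frac{43}{176523}\right) + \left(52659 + 158436\right)}{336302 - 129179} = \frac{\frac{9807445535}{12302064393} + 211095}{207123} = \frac{2596914090485870}{12302064393} \cdot \frac{1}{207123} = \frac{2596914090485870}{2548040483271339}$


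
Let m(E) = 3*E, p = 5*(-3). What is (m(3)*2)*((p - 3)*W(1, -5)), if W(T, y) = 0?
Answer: 0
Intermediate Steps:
p = -15
(m(3)*2)*((p - 3)*W(1, -5)) = ((3*3)*2)*((-15 - 3)*0) = (9*2)*(-18*0) = 18*0 = 0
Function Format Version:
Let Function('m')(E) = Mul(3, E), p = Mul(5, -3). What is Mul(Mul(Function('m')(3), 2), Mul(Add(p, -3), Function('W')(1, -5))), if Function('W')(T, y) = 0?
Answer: 0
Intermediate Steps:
p = -15
Mul(Mul(Function('m')(3), 2), Mul(Add(p, -3), Function('W')(1, -5))) = Mul(Mul(Mul(3, 3), 2), Mul(Add(-15, -3), 0)) = Mul(Mul(9, 2), Mul(-18, 0)) = Mul(18, 0) = 0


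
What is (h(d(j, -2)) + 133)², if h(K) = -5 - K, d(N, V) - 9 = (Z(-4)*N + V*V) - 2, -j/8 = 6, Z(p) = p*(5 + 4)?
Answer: 2595321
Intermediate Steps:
Z(p) = 9*p (Z(p) = p*9 = 9*p)
j = -48 (j = -8*6 = -48)
d(N, V) = 7 + V² - 36*N (d(N, V) = 9 + (((9*(-4))*N + V*V) - 2) = 9 + ((-36*N + V²) - 2) = 9 + ((V² - 36*N) - 2) = 9 + (-2 + V² - 36*N) = 7 + V² - 36*N)
(h(d(j, -2)) + 133)² = ((-5 - (7 + (-2)² - 36*(-48))) + 133)² = ((-5 - (7 + 4 + 1728)) + 133)² = ((-5 - 1*1739) + 133)² = ((-5 - 1739) + 133)² = (-1744 + 133)² = (-1611)² = 2595321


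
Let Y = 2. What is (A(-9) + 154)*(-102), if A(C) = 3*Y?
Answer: -16320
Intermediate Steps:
A(C) = 6 (A(C) = 3*2 = 6)
(A(-9) + 154)*(-102) = (6 + 154)*(-102) = 160*(-102) = -16320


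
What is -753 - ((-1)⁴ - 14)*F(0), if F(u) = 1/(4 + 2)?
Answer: -4505/6 ≈ -750.83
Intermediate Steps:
F(u) = ⅙ (F(u) = 1/6 = ⅙)
-753 - ((-1)⁴ - 14)*F(0) = -753 - ((-1)⁴ - 14)/6 = -753 - (1 - 14)/6 = -753 - (-13)/6 = -753 - 1*(-13/6) = -753 + 13/6 = -4505/6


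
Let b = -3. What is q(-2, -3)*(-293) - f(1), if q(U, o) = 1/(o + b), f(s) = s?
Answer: 287/6 ≈ 47.833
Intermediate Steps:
q(U, o) = 1/(-3 + o) (q(U, o) = 1/(o - 3) = 1/(-3 + o))
q(-2, -3)*(-293) - f(1) = -293/(-3 - 3) - 1*1 = -293/(-6) - 1 = -⅙*(-293) - 1 = 293/6 - 1 = 287/6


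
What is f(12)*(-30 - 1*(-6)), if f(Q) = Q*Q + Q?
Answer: -3744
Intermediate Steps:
f(Q) = Q + Q² (f(Q) = Q² + Q = Q + Q²)
f(12)*(-30 - 1*(-6)) = (12*(1 + 12))*(-30 - 1*(-6)) = (12*13)*(-30 + 6) = 156*(-24) = -3744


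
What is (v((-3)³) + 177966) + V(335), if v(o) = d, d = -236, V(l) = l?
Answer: 178065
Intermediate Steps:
v(o) = -236
(v((-3)³) + 177966) + V(335) = (-236 + 177966) + 335 = 177730 + 335 = 178065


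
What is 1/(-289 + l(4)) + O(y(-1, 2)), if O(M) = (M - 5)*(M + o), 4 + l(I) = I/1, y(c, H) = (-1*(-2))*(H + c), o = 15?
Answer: -14740/289 ≈ -51.003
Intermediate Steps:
y(c, H) = 2*H + 2*c (y(c, H) = 2*(H + c) = 2*H + 2*c)
l(I) = -4 + I (l(I) = -4 + I/1 = -4 + I*1 = -4 + I)
O(M) = (-5 + M)*(15 + M) (O(M) = (M - 5)*(M + 15) = (-5 + M)*(15 + M))
1/(-289 + l(4)) + O(y(-1, 2)) = 1/(-289 + (-4 + 4)) + (-75 + (2*2 + 2*(-1))² + 10*(2*2 + 2*(-1))) = 1/(-289 + 0) + (-75 + (4 - 2)² + 10*(4 - 2)) = 1/(-289) + (-75 + 2² + 10*2) = -1/289 + (-75 + 4 + 20) = -1/289 - 51 = -14740/289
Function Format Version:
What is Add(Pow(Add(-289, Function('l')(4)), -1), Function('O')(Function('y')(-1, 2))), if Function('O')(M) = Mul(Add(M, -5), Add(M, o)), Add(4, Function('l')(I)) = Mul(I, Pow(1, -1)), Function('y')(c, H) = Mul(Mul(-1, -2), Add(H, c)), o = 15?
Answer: Rational(-14740, 289) ≈ -51.003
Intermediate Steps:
Function('y')(c, H) = Add(Mul(2, H), Mul(2, c)) (Function('y')(c, H) = Mul(2, Add(H, c)) = Add(Mul(2, H), Mul(2, c)))
Function('l')(I) = Add(-4, I) (Function('l')(I) = Add(-4, Mul(I, Pow(1, -1))) = Add(-4, Mul(I, 1)) = Add(-4, I))
Function('O')(M) = Mul(Add(-5, M), Add(15, M)) (Function('O')(M) = Mul(Add(M, -5), Add(M, 15)) = Mul(Add(-5, M), Add(15, M)))
Add(Pow(Add(-289, Function('l')(4)), -1), Function('O')(Function('y')(-1, 2))) = Add(Pow(Add(-289, Add(-4, 4)), -1), Add(-75, Pow(Add(Mul(2, 2), Mul(2, -1)), 2), Mul(10, Add(Mul(2, 2), Mul(2, -1))))) = Add(Pow(Add(-289, 0), -1), Add(-75, Pow(Add(4, -2), 2), Mul(10, Add(4, -2)))) = Add(Pow(-289, -1), Add(-75, Pow(2, 2), Mul(10, 2))) = Add(Rational(-1, 289), Add(-75, 4, 20)) = Add(Rational(-1, 289), -51) = Rational(-14740, 289)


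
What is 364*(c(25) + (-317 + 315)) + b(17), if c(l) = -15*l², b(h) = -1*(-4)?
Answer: -3413224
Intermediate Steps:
b(h) = 4
364*(c(25) + (-317 + 315)) + b(17) = 364*(-15*25² + (-317 + 315)) + 4 = 364*(-15*625 - 2) + 4 = 364*(-9375 - 2) + 4 = 364*(-9377) + 4 = -3413228 + 4 = -3413224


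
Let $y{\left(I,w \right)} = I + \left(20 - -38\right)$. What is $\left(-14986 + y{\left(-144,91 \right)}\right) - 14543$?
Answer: $-29615$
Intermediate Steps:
$y{\left(I,w \right)} = 58 + I$ ($y{\left(I,w \right)} = I + \left(20 + 38\right) = I + 58 = 58 + I$)
$\left(-14986 + y{\left(-144,91 \right)}\right) - 14543 = \left(-14986 + \left(58 - 144\right)\right) - 14543 = \left(-14986 - 86\right) - 14543 = -15072 - 14543 = -29615$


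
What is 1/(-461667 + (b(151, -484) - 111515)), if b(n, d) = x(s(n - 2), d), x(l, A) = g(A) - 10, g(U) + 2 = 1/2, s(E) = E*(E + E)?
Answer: -2/1146387 ≈ -1.7446e-6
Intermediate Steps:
s(E) = 2*E² (s(E) = E*(2*E) = 2*E²)
g(U) = -3/2 (g(U) = -2 + 1/2 = -2 + ½ = -3/2)
x(l, A) = -23/2 (x(l, A) = -3/2 - 10 = -23/2)
b(n, d) = -23/2
1/(-461667 + (b(151, -484) - 111515)) = 1/(-461667 + (-23/2 - 111515)) = 1/(-461667 - 223053/2) = 1/(-1146387/2) = -2/1146387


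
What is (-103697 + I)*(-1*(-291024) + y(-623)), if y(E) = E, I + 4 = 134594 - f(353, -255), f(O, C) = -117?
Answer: 9005335010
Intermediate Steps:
I = 134707 (I = -4 + (134594 - 1*(-117)) = -4 + (134594 + 117) = -4 + 134711 = 134707)
(-103697 + I)*(-1*(-291024) + y(-623)) = (-103697 + 134707)*(-1*(-291024) - 623) = 31010*(291024 - 623) = 31010*290401 = 9005335010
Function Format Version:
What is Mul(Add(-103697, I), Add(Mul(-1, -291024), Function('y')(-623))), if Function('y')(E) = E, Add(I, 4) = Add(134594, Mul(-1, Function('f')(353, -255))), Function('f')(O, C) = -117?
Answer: 9005335010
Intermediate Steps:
I = 134707 (I = Add(-4, Add(134594, Mul(-1, -117))) = Add(-4, Add(134594, 117)) = Add(-4, 134711) = 134707)
Mul(Add(-103697, I), Add(Mul(-1, -291024), Function('y')(-623))) = Mul(Add(-103697, 134707), Add(Mul(-1, -291024), -623)) = Mul(31010, Add(291024, -623)) = Mul(31010, 290401) = 9005335010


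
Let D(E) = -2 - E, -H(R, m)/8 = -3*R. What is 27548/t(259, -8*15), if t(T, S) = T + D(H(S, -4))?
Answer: 27548/3137 ≈ 8.7816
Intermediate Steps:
H(R, m) = 24*R (H(R, m) = -(-24)*R = 24*R)
t(T, S) = -2 + T - 24*S (t(T, S) = T + (-2 - 24*S) = -2 + T - 24*S)
27548/t(259, -8*15) = 27548/(-2 + 259 - (-192)*15) = 27548/(-2 + 259 - 24*(-120)) = 27548/(-2 + 259 + 2880) = 27548/3137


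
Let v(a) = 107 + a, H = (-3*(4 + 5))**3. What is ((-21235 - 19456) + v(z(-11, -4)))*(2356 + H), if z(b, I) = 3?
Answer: 703146987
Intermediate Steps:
H = -19683 (H = (-3*9)**3 = (-27)**3 = -19683)
((-21235 - 19456) + v(z(-11, -4)))*(2356 + H) = ((-21235 - 19456) + (107 + 3))*(2356 - 19683) = (-40691 + 110)*(-17327) = -40581*(-17327) = 703146987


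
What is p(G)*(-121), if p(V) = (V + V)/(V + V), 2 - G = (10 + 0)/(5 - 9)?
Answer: -121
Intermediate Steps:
G = 9/2 (G = 2 - (10 + 0)/(5 - 9) = 2 - 10/(-4) = 2 - 10*(-1)/4 = 2 - 1*(-5/2) = 2 + 5/2 = 9/2 ≈ 4.5000)
p(V) = 1 (p(V) = (2*V)/((2*V)) = (2*V)*(1/(2*V)) = 1)
p(G)*(-121) = 1*(-121) = -121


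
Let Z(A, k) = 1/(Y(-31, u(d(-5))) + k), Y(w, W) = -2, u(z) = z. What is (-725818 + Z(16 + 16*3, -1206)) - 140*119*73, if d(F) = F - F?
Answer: -2345933585/1208 ≈ -1.9420e+6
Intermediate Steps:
d(F) = 0
Z(A, k) = 1/(-2 + k)
(-725818 + Z(16 + 16*3, -1206)) - 140*119*73 = (-725818 + 1/(-2 - 1206)) - 140*119*73 = (-725818 + 1/(-1208)) - 16660*73 = (-725818 - 1/1208) - 1216180 = -876788145/1208 - 1216180 = -2345933585/1208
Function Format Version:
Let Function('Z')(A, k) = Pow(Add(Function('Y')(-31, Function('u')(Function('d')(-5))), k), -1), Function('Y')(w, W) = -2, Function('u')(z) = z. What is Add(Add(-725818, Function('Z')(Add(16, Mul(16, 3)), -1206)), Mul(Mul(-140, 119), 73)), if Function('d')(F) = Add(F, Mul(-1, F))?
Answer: Rational(-2345933585, 1208) ≈ -1.9420e+6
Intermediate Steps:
Function('d')(F) = 0
Function('Z')(A, k) = Pow(Add(-2, k), -1)
Add(Add(-725818, Function('Z')(Add(16, Mul(16, 3)), -1206)), Mul(Mul(-140, 119), 73)) = Add(Add(-725818, Pow(Add(-2, -1206), -1)), Mul(Mul(-140, 119), 73)) = Add(Add(-725818, Pow(-1208, -1)), Mul(-16660, 73)) = Add(Add(-725818, Rational(-1, 1208)), -1216180) = Add(Rational(-876788145, 1208), -1216180) = Rational(-2345933585, 1208)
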